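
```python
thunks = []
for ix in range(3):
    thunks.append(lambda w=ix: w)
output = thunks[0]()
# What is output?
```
0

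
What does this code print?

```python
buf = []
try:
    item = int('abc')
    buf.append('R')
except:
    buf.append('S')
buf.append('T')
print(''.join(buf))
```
ST

Exception raised in try, caught by bare except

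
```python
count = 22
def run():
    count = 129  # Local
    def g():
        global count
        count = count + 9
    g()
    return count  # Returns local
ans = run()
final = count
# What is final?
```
31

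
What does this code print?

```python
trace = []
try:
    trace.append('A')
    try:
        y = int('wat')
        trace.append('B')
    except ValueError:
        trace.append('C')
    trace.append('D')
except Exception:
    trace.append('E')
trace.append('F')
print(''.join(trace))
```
ACDF

Inner exception caught by inner handler, outer continues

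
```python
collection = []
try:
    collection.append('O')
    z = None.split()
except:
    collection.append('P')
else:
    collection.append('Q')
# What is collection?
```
['O', 'P']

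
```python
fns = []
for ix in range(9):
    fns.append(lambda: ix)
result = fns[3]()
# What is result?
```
8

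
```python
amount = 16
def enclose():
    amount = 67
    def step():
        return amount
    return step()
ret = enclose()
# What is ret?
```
67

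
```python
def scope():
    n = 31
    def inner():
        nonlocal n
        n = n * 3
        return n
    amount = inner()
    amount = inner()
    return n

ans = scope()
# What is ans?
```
279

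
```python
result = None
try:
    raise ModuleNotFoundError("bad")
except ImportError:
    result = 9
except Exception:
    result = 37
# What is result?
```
9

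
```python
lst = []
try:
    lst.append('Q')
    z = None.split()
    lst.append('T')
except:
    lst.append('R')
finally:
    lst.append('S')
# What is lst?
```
['Q', 'R', 'S']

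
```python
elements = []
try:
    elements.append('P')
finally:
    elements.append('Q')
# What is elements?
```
['P', 'Q']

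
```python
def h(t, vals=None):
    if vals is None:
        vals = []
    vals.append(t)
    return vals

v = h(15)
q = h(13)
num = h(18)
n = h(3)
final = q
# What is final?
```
[13]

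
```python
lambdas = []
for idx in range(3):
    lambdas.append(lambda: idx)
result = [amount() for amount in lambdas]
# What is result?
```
[2, 2, 2]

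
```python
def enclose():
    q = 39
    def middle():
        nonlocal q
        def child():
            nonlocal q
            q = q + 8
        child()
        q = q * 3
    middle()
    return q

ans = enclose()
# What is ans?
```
141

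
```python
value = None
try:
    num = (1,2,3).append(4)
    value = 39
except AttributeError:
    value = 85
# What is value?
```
85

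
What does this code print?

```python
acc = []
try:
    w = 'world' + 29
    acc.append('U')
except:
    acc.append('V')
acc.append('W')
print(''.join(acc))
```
VW

Exception raised in try, caught by bare except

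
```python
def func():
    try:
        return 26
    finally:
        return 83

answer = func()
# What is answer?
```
83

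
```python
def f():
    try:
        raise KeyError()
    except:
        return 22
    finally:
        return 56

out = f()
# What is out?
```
56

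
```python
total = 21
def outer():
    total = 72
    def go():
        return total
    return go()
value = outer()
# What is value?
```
72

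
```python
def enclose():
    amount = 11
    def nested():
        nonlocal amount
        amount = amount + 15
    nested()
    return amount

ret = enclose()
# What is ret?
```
26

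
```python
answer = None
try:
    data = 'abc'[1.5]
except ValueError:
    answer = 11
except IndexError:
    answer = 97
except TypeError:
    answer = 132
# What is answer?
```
132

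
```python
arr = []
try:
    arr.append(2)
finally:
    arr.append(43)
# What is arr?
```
[2, 43]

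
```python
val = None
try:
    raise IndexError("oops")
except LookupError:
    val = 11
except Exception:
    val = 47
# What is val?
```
11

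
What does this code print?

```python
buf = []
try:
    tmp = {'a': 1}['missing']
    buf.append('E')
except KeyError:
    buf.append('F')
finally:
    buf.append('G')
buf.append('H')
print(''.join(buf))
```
FGH

finally always runs, even after exception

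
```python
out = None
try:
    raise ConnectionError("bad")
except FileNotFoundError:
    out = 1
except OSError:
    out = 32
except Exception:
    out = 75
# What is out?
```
32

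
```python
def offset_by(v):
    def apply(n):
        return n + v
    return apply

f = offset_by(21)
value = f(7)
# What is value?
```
28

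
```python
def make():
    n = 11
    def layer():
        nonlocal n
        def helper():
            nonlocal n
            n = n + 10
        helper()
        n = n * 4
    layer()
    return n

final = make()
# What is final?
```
84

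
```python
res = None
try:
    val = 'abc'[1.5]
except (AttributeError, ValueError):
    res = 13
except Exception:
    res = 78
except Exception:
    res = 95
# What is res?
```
78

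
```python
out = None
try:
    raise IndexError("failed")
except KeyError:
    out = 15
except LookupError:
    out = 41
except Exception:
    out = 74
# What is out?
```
41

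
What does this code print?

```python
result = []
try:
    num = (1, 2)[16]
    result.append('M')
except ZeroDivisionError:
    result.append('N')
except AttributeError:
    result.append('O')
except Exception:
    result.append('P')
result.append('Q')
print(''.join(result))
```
PQ

IndexError not specifically caught, falls to Exception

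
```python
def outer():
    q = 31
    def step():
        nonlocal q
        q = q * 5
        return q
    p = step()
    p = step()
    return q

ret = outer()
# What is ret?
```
775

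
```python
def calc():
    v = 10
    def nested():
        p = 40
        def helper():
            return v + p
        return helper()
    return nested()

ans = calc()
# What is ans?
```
50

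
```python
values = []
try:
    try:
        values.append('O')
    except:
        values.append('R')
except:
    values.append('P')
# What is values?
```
['O']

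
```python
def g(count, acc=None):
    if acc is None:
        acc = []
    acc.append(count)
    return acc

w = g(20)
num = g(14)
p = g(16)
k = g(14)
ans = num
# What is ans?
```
[14]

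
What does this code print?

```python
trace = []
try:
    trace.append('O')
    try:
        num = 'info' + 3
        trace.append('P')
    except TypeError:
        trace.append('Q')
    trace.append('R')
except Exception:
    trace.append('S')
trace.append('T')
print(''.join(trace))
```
OQRT

Inner exception caught by inner handler, outer continues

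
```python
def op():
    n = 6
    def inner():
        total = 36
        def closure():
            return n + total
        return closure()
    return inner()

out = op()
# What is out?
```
42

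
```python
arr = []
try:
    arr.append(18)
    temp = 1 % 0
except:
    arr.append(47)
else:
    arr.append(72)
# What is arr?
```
[18, 47]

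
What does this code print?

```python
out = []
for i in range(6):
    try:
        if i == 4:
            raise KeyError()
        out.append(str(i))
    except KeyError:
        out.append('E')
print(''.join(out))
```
0123E5

Exception on i=4 caught, loop continues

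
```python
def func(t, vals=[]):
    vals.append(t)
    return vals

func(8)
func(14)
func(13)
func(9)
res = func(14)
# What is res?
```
[8, 14, 13, 9, 14]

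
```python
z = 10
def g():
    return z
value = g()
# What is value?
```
10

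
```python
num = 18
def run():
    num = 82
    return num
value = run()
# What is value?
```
82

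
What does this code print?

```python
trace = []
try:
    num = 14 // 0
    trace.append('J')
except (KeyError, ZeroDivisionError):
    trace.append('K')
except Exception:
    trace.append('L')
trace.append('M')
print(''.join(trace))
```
KM

ZeroDivisionError matches tuple containing it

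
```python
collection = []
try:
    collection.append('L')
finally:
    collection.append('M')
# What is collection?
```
['L', 'M']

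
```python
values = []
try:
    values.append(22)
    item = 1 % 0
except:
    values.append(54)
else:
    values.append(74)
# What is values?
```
[22, 54]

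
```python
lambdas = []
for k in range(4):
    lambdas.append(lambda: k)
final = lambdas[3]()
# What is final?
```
3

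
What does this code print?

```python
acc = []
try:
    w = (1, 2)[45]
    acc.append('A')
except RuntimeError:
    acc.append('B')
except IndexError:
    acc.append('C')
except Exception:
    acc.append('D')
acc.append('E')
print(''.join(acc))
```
CE

IndexError matches before generic Exception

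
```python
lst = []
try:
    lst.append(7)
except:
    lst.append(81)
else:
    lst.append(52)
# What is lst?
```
[7, 52]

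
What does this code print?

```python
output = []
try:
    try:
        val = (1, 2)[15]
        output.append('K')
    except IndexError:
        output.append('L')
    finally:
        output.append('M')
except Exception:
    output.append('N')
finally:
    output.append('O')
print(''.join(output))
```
LMO

Both finally blocks run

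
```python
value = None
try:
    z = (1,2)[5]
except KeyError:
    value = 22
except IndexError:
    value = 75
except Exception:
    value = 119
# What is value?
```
75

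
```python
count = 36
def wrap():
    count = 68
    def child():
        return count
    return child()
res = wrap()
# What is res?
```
68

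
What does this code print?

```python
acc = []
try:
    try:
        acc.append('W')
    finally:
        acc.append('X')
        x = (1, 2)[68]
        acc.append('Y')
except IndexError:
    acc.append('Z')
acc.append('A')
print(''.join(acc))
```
WXZA

Exception in inner finally caught by outer except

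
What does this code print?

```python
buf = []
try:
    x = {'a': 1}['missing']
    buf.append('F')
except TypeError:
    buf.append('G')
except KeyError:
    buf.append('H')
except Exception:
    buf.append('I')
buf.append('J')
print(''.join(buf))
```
HJ

KeyError matches before generic Exception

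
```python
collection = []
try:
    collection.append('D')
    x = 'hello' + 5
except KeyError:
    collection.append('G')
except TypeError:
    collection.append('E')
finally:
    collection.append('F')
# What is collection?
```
['D', 'E', 'F']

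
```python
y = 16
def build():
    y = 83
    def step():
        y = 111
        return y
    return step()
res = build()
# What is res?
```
111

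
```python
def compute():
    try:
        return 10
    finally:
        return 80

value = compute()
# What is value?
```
80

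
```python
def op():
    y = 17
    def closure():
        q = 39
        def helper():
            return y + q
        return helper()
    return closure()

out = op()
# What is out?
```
56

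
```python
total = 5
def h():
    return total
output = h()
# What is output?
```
5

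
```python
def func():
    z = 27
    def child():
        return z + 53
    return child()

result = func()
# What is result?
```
80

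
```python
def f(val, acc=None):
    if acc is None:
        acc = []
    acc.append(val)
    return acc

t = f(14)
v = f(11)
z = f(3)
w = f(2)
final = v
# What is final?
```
[11]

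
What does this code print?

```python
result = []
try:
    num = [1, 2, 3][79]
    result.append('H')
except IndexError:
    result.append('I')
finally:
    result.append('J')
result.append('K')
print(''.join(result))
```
IJK

finally always runs, even after exception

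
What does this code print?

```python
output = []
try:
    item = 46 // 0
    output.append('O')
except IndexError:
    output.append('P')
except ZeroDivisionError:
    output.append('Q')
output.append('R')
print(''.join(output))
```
QR

ZeroDivisionError is caught by its specific handler, not IndexError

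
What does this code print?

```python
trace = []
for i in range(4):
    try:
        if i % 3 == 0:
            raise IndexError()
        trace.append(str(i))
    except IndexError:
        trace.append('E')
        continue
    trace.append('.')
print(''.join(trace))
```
E1.2.E

continue in except skips rest of loop body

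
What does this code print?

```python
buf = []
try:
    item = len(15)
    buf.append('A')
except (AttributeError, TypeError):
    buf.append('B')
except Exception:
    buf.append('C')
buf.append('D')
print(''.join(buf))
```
BD

TypeError matches tuple containing it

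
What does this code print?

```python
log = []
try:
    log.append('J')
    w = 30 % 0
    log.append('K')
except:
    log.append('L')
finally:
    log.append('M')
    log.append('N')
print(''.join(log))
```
JLMN

Code before exception runs, then except, then all of finally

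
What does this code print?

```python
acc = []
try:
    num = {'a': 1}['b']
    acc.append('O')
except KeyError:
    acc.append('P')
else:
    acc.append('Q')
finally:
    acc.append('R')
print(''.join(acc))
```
PR

Exception: except runs, else skipped, finally runs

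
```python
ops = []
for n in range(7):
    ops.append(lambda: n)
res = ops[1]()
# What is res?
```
6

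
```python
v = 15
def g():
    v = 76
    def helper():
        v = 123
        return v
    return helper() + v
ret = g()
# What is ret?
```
199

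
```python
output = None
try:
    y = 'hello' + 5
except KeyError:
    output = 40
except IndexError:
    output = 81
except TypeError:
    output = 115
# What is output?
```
115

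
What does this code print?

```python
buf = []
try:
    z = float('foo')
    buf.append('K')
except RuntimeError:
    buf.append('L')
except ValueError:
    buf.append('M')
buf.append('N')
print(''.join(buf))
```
MN

ValueError is caught by its specific handler, not RuntimeError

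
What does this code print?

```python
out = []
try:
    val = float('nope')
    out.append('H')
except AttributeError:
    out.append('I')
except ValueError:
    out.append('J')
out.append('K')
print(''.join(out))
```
JK

ValueError is caught by its specific handler, not AttributeError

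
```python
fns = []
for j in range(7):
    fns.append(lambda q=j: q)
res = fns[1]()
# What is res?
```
1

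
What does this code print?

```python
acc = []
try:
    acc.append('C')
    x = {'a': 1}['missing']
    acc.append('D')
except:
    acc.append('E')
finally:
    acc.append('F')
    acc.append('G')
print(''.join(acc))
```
CEFG

Code before exception runs, then except, then all of finally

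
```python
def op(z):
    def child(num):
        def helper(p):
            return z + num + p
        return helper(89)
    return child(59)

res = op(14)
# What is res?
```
162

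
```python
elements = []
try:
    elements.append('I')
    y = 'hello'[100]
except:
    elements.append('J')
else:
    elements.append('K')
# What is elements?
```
['I', 'J']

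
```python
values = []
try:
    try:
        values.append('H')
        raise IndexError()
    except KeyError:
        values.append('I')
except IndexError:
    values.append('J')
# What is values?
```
['H', 'J']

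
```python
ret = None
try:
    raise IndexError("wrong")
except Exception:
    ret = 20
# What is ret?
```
20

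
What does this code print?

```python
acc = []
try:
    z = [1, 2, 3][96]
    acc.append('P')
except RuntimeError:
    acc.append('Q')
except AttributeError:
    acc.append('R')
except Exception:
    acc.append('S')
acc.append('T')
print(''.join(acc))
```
ST

IndexError not specifically caught, falls to Exception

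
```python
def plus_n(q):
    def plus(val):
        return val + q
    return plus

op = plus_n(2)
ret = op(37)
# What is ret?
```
39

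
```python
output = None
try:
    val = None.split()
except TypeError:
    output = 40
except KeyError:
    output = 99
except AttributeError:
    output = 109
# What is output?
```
109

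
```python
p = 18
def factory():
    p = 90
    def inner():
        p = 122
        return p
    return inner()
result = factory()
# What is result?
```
122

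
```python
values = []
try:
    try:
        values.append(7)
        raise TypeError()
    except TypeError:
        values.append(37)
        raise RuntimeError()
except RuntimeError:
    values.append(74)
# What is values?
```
[7, 37, 74]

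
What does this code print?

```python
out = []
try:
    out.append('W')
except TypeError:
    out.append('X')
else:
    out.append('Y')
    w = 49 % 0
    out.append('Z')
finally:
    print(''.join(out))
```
WY

Try succeeds, else appends 'Y', ZeroDivisionError in else is uncaught, finally prints before exception propagates ('Z' never appended)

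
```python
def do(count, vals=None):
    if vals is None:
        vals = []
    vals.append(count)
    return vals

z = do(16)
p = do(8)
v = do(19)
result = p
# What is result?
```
[8]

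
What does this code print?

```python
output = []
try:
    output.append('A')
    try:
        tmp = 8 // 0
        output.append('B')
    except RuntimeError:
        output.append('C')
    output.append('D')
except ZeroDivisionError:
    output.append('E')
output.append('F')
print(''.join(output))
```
AEF

Inner handler doesn't match, propagates to outer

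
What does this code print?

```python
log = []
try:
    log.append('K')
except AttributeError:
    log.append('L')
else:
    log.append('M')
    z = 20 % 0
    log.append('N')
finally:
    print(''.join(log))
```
KM

Try succeeds, else appends 'M', ZeroDivisionError in else is uncaught, finally prints before exception propagates ('N' never appended)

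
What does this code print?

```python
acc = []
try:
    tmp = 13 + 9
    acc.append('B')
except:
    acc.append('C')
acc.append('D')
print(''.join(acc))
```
BD

No exception, try block completes normally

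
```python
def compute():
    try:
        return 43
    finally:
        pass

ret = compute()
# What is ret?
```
43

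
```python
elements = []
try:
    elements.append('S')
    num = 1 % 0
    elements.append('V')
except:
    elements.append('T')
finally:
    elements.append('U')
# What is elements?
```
['S', 'T', 'U']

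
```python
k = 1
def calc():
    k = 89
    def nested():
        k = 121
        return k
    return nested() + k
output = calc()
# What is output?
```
210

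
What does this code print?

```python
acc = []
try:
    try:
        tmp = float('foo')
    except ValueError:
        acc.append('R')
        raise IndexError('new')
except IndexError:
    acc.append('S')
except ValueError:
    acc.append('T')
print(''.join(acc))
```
RS

New IndexError raised, caught by outer IndexError handler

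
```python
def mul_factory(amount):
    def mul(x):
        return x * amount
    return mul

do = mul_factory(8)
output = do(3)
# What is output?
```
24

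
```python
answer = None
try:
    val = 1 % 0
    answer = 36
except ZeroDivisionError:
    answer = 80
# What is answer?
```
80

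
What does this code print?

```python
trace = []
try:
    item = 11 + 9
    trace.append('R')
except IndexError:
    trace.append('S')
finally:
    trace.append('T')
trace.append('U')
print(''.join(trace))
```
RTU

finally runs after normal execution too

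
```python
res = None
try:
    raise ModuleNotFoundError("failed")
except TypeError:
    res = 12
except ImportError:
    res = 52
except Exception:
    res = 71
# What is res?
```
52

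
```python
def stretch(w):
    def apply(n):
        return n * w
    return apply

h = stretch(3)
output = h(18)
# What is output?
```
54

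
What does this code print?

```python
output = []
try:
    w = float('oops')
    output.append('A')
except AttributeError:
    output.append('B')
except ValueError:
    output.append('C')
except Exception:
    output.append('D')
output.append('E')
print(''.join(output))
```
CE

ValueError matches before generic Exception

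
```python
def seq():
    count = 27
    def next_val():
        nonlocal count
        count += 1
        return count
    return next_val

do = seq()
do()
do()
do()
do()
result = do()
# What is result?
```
32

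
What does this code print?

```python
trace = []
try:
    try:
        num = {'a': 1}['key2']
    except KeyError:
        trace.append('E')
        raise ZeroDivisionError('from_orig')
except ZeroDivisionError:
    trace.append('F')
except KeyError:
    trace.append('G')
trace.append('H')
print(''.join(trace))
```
EFH

ZeroDivisionError raised and caught, original KeyError not re-raised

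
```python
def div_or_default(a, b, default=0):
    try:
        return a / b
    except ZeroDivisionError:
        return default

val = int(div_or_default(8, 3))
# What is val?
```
2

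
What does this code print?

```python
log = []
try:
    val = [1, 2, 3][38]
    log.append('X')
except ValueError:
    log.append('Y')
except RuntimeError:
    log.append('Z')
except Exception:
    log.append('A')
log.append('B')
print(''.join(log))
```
AB

IndexError not specifically caught, falls to Exception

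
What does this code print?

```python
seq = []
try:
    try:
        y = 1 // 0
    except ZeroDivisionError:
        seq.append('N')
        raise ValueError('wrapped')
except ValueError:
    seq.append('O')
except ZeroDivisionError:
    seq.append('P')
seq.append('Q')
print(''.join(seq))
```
NOQ

ValueError raised and caught, original ZeroDivisionError not re-raised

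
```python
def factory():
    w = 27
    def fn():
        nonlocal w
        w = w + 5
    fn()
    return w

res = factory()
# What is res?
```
32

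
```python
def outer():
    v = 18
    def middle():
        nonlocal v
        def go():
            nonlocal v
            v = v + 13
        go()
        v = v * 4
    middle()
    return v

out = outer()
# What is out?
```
124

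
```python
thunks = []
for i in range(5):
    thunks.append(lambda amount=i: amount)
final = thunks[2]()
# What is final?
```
2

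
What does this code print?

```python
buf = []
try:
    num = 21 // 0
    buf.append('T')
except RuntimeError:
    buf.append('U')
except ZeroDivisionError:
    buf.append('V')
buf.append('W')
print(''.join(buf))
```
VW

ZeroDivisionError is caught by its specific handler, not RuntimeError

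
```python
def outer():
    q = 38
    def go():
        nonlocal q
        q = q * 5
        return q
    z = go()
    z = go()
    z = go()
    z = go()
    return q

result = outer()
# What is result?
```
23750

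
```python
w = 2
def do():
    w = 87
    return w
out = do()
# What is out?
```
87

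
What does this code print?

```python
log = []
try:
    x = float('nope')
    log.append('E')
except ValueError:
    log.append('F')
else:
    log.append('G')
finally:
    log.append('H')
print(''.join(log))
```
FH

Exception: except runs, else skipped, finally runs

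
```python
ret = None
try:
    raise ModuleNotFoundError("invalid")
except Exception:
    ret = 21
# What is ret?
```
21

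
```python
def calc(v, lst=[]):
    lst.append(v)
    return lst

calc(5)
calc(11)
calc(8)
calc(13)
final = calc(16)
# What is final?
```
[5, 11, 8, 13, 16]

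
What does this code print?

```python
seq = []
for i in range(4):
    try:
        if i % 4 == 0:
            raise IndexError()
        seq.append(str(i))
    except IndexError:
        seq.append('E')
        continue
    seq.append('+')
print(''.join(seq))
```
E1+2+3+

continue in except skips rest of loop body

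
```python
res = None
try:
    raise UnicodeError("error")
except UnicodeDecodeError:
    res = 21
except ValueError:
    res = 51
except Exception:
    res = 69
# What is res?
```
51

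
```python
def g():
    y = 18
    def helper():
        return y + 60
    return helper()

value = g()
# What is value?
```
78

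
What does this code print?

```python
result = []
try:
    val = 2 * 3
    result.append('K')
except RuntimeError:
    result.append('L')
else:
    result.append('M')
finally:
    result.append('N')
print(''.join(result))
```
KMN

else runs before finally when no exception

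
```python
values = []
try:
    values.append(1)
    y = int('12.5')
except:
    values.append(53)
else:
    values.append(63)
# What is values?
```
[1, 53]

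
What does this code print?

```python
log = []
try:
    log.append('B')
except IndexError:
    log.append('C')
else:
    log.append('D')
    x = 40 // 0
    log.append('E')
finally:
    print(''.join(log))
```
BD

Try succeeds, else appends 'D', ZeroDivisionError in else is uncaught, finally prints before exception propagates ('E' never appended)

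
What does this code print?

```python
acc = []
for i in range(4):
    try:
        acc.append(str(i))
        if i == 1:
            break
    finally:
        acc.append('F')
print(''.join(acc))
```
0F1F

finally runs even when breaking out of loop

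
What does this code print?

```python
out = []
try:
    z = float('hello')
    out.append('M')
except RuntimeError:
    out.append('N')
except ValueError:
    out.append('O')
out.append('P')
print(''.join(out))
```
OP

ValueError is caught by its specific handler, not RuntimeError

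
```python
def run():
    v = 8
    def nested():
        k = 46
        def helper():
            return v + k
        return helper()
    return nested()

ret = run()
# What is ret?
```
54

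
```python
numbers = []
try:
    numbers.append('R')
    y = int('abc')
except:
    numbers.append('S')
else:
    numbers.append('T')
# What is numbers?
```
['R', 'S']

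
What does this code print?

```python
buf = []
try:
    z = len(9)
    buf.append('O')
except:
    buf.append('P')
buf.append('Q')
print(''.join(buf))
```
PQ

Exception raised in try, caught by bare except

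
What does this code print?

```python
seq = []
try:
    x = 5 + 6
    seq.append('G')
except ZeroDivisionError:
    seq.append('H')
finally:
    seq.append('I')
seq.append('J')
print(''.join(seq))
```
GIJ

finally runs after normal execution too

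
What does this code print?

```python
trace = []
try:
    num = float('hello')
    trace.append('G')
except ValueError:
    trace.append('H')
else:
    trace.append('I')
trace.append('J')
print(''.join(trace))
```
HJ

else block skipped when exception is caught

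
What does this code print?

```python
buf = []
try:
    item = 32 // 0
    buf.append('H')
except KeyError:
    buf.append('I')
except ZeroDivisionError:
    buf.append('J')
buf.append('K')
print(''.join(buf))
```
JK

ZeroDivisionError is caught by its specific handler, not KeyError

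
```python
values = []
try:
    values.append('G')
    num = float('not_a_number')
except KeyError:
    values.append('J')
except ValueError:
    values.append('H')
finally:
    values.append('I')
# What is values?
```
['G', 'H', 'I']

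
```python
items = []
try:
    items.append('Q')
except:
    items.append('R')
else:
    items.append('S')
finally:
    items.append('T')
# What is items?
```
['Q', 'S', 'T']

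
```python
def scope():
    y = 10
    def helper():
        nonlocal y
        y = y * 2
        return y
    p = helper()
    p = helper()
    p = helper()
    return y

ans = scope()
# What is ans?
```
80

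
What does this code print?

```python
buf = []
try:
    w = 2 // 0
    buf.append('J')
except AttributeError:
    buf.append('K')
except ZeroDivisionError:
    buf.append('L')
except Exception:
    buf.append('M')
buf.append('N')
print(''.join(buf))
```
LN

ZeroDivisionError matches before generic Exception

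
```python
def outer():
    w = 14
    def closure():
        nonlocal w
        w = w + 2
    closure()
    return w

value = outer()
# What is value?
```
16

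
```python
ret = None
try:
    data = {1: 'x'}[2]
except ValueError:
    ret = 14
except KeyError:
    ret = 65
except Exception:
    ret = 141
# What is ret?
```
65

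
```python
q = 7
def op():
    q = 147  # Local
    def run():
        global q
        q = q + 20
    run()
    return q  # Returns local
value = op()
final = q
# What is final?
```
27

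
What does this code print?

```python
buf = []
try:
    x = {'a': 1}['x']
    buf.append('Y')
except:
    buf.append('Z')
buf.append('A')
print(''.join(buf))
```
ZA

Exception raised in try, caught by bare except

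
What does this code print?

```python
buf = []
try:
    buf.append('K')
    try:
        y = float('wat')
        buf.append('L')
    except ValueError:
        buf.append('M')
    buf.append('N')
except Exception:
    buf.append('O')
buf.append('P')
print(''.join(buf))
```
KMNP

Inner exception caught by inner handler, outer continues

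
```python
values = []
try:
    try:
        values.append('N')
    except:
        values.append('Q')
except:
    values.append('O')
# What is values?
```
['N']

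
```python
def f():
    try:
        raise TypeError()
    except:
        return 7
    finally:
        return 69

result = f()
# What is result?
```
69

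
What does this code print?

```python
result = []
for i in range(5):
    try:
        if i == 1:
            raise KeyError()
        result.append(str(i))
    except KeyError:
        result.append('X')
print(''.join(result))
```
0X234

Exception on i=1 caught, loop continues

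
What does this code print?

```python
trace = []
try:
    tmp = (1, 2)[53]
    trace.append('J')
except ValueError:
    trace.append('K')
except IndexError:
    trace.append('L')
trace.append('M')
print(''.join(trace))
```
LM

IndexError is caught by its specific handler, not ValueError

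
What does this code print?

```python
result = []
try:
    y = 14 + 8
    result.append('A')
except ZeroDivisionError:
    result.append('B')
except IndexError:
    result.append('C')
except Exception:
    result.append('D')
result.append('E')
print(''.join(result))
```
AE

No exception, try block completes normally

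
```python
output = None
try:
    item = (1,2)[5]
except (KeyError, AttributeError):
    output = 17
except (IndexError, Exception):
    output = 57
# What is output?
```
57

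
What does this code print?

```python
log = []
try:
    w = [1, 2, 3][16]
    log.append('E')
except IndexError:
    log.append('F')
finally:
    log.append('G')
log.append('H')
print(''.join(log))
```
FGH

finally always runs, even after exception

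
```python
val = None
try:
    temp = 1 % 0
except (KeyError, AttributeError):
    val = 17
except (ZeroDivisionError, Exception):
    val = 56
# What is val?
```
56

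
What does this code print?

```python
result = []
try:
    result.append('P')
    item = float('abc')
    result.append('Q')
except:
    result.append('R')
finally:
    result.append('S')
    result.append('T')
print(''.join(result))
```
PRST

Code before exception runs, then except, then all of finally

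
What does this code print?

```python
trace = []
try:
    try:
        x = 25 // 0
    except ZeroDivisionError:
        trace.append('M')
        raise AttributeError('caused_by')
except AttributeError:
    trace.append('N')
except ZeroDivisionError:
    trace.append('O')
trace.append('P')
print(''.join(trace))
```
MNP

AttributeError raised and caught, original ZeroDivisionError not re-raised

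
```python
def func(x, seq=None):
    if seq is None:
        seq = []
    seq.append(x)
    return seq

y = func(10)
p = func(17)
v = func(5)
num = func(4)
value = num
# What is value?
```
[4]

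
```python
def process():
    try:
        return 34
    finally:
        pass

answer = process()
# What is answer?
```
34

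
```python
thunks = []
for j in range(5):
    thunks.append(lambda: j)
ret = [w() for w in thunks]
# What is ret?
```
[4, 4, 4, 4, 4]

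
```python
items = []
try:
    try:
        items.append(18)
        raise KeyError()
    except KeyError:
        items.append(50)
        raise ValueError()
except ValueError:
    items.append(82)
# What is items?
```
[18, 50, 82]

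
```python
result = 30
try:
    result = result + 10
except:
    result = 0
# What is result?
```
40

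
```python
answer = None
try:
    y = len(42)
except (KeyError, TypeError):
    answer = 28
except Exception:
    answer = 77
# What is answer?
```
28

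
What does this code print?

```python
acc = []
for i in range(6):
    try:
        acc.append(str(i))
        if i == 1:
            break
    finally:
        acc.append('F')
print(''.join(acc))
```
0F1F

finally runs even when breaking out of loop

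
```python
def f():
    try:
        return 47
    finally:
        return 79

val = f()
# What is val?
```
79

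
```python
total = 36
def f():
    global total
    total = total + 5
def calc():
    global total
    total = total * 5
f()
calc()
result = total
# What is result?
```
205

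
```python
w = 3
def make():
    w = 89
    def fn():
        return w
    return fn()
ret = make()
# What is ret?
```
89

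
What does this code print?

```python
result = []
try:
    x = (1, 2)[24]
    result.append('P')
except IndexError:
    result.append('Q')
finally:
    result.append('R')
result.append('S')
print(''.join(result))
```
QRS

finally always runs, even after exception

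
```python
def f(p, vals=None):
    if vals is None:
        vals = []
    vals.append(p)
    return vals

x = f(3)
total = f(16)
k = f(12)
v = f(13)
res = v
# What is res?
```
[13]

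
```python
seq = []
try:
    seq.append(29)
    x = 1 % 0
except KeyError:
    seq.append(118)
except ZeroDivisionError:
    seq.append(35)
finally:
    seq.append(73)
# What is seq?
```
[29, 35, 73]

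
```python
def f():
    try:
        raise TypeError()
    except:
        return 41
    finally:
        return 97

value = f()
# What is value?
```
97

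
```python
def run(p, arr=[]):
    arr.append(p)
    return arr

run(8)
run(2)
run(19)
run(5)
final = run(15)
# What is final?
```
[8, 2, 19, 5, 15]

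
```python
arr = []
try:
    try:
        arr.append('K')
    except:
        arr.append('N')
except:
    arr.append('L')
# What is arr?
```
['K']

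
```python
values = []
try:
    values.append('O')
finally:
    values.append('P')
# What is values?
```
['O', 'P']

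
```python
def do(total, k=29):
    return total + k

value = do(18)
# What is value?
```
47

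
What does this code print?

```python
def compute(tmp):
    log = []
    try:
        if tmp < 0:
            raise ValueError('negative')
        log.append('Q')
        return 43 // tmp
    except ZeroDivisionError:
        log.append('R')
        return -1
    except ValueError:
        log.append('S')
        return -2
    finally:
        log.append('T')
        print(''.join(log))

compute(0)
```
QRT

tmp=0 causes ZeroDivisionError, caught, finally prints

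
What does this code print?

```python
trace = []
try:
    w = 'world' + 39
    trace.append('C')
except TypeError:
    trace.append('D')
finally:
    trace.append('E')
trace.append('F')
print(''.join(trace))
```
DEF

finally always runs, even after exception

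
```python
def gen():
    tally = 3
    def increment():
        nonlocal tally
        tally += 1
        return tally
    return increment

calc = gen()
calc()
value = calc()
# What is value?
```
5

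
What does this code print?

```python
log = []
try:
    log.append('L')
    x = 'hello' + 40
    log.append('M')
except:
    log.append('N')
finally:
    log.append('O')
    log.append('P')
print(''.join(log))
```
LNOP

Code before exception runs, then except, then all of finally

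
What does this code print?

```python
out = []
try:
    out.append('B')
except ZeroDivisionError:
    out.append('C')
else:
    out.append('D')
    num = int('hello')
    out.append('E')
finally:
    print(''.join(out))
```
BD

Try succeeds, else appends 'D', ValueError in else is uncaught, finally prints before exception propagates ('E' never appended)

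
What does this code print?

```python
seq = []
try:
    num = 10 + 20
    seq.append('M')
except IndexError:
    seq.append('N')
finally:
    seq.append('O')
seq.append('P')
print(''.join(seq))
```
MOP

finally runs after normal execution too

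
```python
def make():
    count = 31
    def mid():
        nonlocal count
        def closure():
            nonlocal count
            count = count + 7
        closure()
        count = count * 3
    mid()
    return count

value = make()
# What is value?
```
114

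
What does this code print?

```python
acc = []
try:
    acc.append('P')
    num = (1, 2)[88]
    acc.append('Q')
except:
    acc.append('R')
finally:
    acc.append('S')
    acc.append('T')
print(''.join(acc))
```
PRST

Code before exception runs, then except, then all of finally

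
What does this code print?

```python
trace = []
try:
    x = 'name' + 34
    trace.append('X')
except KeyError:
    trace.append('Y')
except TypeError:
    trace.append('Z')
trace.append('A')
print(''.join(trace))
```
ZA

TypeError is caught by its specific handler, not KeyError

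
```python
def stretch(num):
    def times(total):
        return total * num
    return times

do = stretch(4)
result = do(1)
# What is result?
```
4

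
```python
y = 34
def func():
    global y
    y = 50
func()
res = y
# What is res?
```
50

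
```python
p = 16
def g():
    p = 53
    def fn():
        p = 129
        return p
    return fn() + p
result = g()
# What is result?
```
182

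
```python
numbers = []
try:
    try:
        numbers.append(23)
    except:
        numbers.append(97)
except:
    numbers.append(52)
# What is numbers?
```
[23]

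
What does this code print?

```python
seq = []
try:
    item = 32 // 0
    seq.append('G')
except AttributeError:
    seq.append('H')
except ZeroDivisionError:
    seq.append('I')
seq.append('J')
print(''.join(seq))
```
IJ

ZeroDivisionError is caught by its specific handler, not AttributeError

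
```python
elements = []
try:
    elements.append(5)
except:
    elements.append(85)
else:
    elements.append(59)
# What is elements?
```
[5, 59]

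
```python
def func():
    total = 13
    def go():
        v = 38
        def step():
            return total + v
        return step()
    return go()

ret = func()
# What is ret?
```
51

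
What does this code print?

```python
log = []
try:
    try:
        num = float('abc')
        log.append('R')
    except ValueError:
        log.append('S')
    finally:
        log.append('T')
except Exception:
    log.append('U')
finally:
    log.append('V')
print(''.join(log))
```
STV

Both finally blocks run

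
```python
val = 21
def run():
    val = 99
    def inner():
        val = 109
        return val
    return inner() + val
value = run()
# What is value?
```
208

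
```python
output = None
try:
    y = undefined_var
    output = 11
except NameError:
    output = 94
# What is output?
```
94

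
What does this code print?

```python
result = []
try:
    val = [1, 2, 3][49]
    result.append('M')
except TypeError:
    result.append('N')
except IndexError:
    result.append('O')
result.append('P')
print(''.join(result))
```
OP

IndexError is caught by its specific handler, not TypeError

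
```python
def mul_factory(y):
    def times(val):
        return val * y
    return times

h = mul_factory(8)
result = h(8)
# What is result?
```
64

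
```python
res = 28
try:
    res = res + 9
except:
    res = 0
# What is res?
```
37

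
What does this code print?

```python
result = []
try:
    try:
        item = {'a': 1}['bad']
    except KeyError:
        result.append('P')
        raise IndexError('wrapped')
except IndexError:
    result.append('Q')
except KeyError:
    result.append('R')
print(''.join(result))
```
PQ

New IndexError raised, caught by outer IndexError handler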